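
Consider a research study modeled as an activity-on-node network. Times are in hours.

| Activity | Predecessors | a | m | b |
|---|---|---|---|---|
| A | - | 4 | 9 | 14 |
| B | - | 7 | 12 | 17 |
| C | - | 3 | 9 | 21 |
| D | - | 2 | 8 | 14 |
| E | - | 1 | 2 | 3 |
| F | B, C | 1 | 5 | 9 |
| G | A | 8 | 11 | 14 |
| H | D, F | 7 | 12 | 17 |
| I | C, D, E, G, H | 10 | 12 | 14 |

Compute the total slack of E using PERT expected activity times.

te_A = (4 + 4·9 + 14)/6 = 54/6 = 9
te_B = (7 + 4·12 + 17)/6 = 72/6 = 12
te_C = (3 + 4·9 + 21)/6 = 60/6 = 10
te_D = (2 + 4·8 + 14)/6 = 48/6 = 8
te_E = (1 + 4·2 + 3)/6 = 12/6 = 2
te_F = (1 + 4·5 + 9)/6 = 30/6 = 5
te_G = (8 + 4·11 + 14)/6 = 66/6 = 11
te_H = (7 + 4·12 + 17)/6 = 72/6 = 12
te_I = (10 + 4·12 + 14)/6 = 72/6 = 12

Forward pass:
ES_A = 0; EF_A = 9
ES_B = 0; EF_B = 12
ES_C = 0; EF_C = 10
ES_D = 0; EF_D = 8
ES_E = 0; EF_E = 2
ES_F = max(EF_B=12, EF_C=10) = 12; EF_F = 12+5 = 17
ES_G = 9; EF_G = 9+11 = 20
ES_H = max(EF_D=8, EF_F=17) = 17; EF_H = 17+12 = 29
ES_I = max(EF_C=10, EF_D=8, EF_E=2, EF_G=20, EF_H=29) = 29; EF_I = 29+12 = 41
Expected project duration μ = 41 hours. Critical path: B → F → H → I.

Backward pass:
LF_I = 41; LS_I = 41−12 = 29
LF_H = LS_I = 29; LS_H = 29−12 = 17
LF_G = LS_I = 29; LS_G = 29−11 = 18
LF_F = LS_H = 17; LS_F = 17−5 = 12
LF_E = LS_I = 29; LS_E = 29−2 = 27
LF_D = min(LS_H=17, LS_I=29) = 17; LS_D = 17−8 = 9
LF_C = min(LS_F=12, LS_I=29) = 12; LS_C = 12−10 = 2
LF_B = LS_F = 12; LS_B = 12−12 = 0
LF_A = LS_G = 18; LS_A = 18−9 = 9
Slack_E = LS_E − ES_E = 27 − 0 = 27

27 hours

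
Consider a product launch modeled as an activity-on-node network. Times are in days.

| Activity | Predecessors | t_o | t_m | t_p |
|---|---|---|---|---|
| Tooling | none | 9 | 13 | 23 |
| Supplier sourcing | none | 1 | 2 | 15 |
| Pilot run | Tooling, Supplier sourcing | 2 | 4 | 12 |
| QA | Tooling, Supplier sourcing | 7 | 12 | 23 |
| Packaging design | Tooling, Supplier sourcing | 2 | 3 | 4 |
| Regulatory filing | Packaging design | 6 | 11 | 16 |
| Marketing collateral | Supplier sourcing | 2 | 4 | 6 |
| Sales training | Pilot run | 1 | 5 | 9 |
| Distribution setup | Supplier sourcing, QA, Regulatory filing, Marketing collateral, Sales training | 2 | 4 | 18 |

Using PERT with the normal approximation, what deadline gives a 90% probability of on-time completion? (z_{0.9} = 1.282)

te_Tooling = (9 + 4·13 + 23)/6 = 84/6 = 14; σ²_Tooling = ((23−9)/6)² = 5.444
te_Supplier sourcing = (1 + 4·2 + 15)/6 = 24/6 = 4; σ²_Supplier sourcing = ((15−1)/6)² = 5.444
te_Pilot run = (2 + 4·4 + 12)/6 = 30/6 = 5; σ²_Pilot run = ((12−2)/6)² = 2.778
te_QA = (7 + 4·12 + 23)/6 = 78/6 = 13; σ²_QA = ((23−7)/6)² = 7.111
te_Packaging design = (2 + 4·3 + 4)/6 = 18/6 = 3; σ²_Packaging design = ((4−2)/6)² = 0.111
te_Regulatory filing = (6 + 4·11 + 16)/6 = 66/6 = 11; σ²_Regulatory filing = ((16−6)/6)² = 2.778
te_Marketing collateral = (2 + 4·4 + 6)/6 = 24/6 = 4; σ²_Marketing collateral = ((6−2)/6)² = 0.444
te_Sales training = (1 + 4·5 + 9)/6 = 30/6 = 5; σ²_Sales training = ((9−1)/6)² = 1.778
te_Distribution setup = (2 + 4·4 + 18)/6 = 36/6 = 6; σ²_Distribution setup = ((18−2)/6)² = 7.111

Forward pass:
ES_Tooling = 0; EF_Tooling = 14
ES_Supplier sourcing = 0; EF_Supplier sourcing = 4
ES_Pilot run = max(EF_Tooling=14, EF_Supplier sourcing=4) = 14; EF_Pilot run = 14+5 = 19
ES_QA = max(EF_Tooling=14, EF_Supplier sourcing=4) = 14; EF_QA = 14+13 = 27
ES_Packaging design = max(EF_Tooling=14, EF_Supplier sourcing=4) = 14; EF_Packaging design = 14+3 = 17
ES_Regulatory filing = 17; EF_Regulatory filing = 17+11 = 28
ES_Marketing collateral = 4; EF_Marketing collateral = 4+4 = 8
ES_Sales training = 19; EF_Sales training = 19+5 = 24
ES_Distribution setup = max(EF_Supplier sourcing=4, EF_QA=27, EF_Regulatory filing=28, EF_Marketing collateral=8, EF_Sales training=24) = 28; EF_Distribution setup = 28+6 = 34
Expected project duration μ = 34 days. Critical path: Tooling → Packaging design → Regulatory filing → Distribution setup.

Variance along critical path = 5.444 + 0.111 + 2.778 + 7.111 = 15.444; σ = 3.930 days.
D = μ + z·σ = 34 + 1.282·3.930 = 39.0 days

39.0 days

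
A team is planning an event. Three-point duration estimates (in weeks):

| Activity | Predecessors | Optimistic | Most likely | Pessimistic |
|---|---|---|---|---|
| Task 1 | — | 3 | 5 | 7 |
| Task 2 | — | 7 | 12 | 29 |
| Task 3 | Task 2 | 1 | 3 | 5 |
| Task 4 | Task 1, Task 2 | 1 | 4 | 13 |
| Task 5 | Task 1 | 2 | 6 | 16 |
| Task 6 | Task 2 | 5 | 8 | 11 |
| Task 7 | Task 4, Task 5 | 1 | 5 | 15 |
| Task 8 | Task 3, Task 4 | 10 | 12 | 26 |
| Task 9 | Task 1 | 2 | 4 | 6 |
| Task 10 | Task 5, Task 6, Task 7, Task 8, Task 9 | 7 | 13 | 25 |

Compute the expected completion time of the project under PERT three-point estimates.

te_Task 1 = (3 + 4·5 + 7)/6 = 30/6 = 5
te_Task 2 = (7 + 4·12 + 29)/6 = 84/6 = 14
te_Task 3 = (1 + 4·3 + 5)/6 = 18/6 = 3
te_Task 4 = (1 + 4·4 + 13)/6 = 30/6 = 5
te_Task 5 = (2 + 4·6 + 16)/6 = 42/6 = 7
te_Task 6 = (5 + 4·8 + 11)/6 = 48/6 = 8
te_Task 7 = (1 + 4·5 + 15)/6 = 36/6 = 6
te_Task 8 = (10 + 4·12 + 26)/6 = 84/6 = 14
te_Task 9 = (2 + 4·4 + 6)/6 = 24/6 = 4
te_Task 10 = (7 + 4·13 + 25)/6 = 84/6 = 14

Forward pass:
ES_Task 1 = 0; EF_Task 1 = 5
ES_Task 2 = 0; EF_Task 2 = 14
ES_Task 3 = 14; EF_Task 3 = 14+3 = 17
ES_Task 4 = max(EF_Task 1=5, EF_Task 2=14) = 14; EF_Task 4 = 14+5 = 19
ES_Task 5 = 5; EF_Task 5 = 5+7 = 12
ES_Task 6 = 14; EF_Task 6 = 14+8 = 22
ES_Task 7 = max(EF_Task 4=19, EF_Task 5=12) = 19; EF_Task 7 = 19+6 = 25
ES_Task 8 = max(EF_Task 3=17, EF_Task 4=19) = 19; EF_Task 8 = 19+14 = 33
ES_Task 9 = 5; EF_Task 9 = 5+4 = 9
ES_Task 10 = max(EF_Task 5=12, EF_Task 6=22, EF_Task 7=25, EF_Task 8=33, EF_Task 9=9) = 33; EF_Task 10 = 33+14 = 47
Expected project duration μ = 47 weeks. Critical path: Task 2 → Task 4 → Task 8 → Task 10.

47 weeks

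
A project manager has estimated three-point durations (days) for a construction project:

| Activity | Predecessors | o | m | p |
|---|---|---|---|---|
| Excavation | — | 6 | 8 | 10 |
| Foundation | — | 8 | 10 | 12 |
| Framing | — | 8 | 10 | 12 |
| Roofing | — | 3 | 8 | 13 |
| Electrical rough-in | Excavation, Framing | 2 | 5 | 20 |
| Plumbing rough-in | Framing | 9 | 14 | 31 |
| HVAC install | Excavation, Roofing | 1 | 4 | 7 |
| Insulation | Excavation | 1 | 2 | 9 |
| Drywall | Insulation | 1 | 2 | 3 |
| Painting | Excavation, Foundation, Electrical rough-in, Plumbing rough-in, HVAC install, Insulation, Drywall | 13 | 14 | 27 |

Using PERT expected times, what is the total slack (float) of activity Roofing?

te_Excavation = (6 + 4·8 + 10)/6 = 48/6 = 8
te_Foundation = (8 + 4·10 + 12)/6 = 60/6 = 10
te_Framing = (8 + 4·10 + 12)/6 = 60/6 = 10
te_Roofing = (3 + 4·8 + 13)/6 = 48/6 = 8
te_Electrical rough-in = (2 + 4·5 + 20)/6 = 42/6 = 7
te_Plumbing rough-in = (9 + 4·14 + 31)/6 = 96/6 = 16
te_HVAC install = (1 + 4·4 + 7)/6 = 24/6 = 4
te_Insulation = (1 + 4·2 + 9)/6 = 18/6 = 3
te_Drywall = (1 + 4·2 + 3)/6 = 12/6 = 2
te_Painting = (13 + 4·14 + 27)/6 = 96/6 = 16

Forward pass:
ES_Excavation = 0; EF_Excavation = 8
ES_Foundation = 0; EF_Foundation = 10
ES_Framing = 0; EF_Framing = 10
ES_Roofing = 0; EF_Roofing = 8
ES_Electrical rough-in = max(EF_Excavation=8, EF_Framing=10) = 10; EF_Electrical rough-in = 10+7 = 17
ES_Plumbing rough-in = 10; EF_Plumbing rough-in = 10+16 = 26
ES_HVAC install = max(EF_Excavation=8, EF_Roofing=8) = 8; EF_HVAC install = 8+4 = 12
ES_Insulation = 8; EF_Insulation = 8+3 = 11
ES_Drywall = 11; EF_Drywall = 11+2 = 13
ES_Painting = max(EF_Excavation=8, EF_Foundation=10, EF_Electrical rough-in=17, EF_Plumbing rough-in=26, EF_HVAC install=12, EF_Insulation=11, EF_Drywall=13) = 26; EF_Painting = 26+16 = 42
Expected project duration μ = 42 days. Critical path: Framing → Plumbing rough-in → Painting.

Backward pass:
LF_Painting = 42; LS_Painting = 42−16 = 26
LF_Drywall = LS_Painting = 26; LS_Drywall = 26−2 = 24
LF_Insulation = min(LS_Drywall=24, LS_Painting=26) = 24; LS_Insulation = 24−3 = 21
LF_HVAC install = LS_Painting = 26; LS_HVAC install = 26−4 = 22
LF_Plumbing rough-in = LS_Painting = 26; LS_Plumbing rough-in = 26−16 = 10
LF_Electrical rough-in = LS_Painting = 26; LS_Electrical rough-in = 26−7 = 19
LF_Roofing = LS_HVAC install = 22; LS_Roofing = 22−8 = 14
LF_Framing = min(LS_Electrical rough-in=19, LS_Plumbing rough-in=10) = 10; LS_Framing = 10−10 = 0
LF_Foundation = LS_Painting = 26; LS_Foundation = 26−10 = 16
LF_Excavation = min(LS_Electrical rough-in=19, LS_HVAC install=22, LS_Insulation=21, LS_Painting=26) = 19; LS_Excavation = 19−8 = 11
Slack_Roofing = LS_Roofing − ES_Roofing = 14 − 0 = 14

14 days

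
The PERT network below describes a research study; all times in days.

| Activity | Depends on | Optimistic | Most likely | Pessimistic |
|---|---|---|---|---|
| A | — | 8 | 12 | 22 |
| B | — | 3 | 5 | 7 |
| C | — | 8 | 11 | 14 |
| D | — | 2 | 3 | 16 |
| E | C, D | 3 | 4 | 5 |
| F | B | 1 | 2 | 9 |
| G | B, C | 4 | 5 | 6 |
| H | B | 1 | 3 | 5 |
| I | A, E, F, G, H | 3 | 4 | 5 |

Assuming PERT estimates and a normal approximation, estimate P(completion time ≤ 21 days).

te_A = (8 + 4·12 + 22)/6 = 78/6 = 13; σ²_A = ((22−8)/6)² = 5.444
te_B = (3 + 4·5 + 7)/6 = 30/6 = 5; σ²_B = ((7−3)/6)² = 0.444
te_C = (8 + 4·11 + 14)/6 = 66/6 = 11; σ²_C = ((14−8)/6)² = 1.000
te_D = (2 + 4·3 + 16)/6 = 30/6 = 5; σ²_D = ((16−2)/6)² = 5.444
te_E = (3 + 4·4 + 5)/6 = 24/6 = 4; σ²_E = ((5−3)/6)² = 0.111
te_F = (1 + 4·2 + 9)/6 = 18/6 = 3; σ²_F = ((9−1)/6)² = 1.778
te_G = (4 + 4·5 + 6)/6 = 30/6 = 5; σ²_G = ((6−4)/6)² = 0.111
te_H = (1 + 4·3 + 5)/6 = 18/6 = 3; σ²_H = ((5−1)/6)² = 0.444
te_I = (3 + 4·4 + 5)/6 = 24/6 = 4; σ²_I = ((5−3)/6)² = 0.111

Forward pass:
ES_A = 0; EF_A = 13
ES_B = 0; EF_B = 5
ES_C = 0; EF_C = 11
ES_D = 0; EF_D = 5
ES_E = max(EF_C=11, EF_D=5) = 11; EF_E = 11+4 = 15
ES_F = 5; EF_F = 5+3 = 8
ES_G = max(EF_B=5, EF_C=11) = 11; EF_G = 11+5 = 16
ES_H = 5; EF_H = 5+3 = 8
ES_I = max(EF_A=13, EF_E=15, EF_F=8, EF_G=16, EF_H=8) = 16; EF_I = 16+4 = 20
Expected project duration μ = 20 days. Critical path: C → G → I.

Variance along critical path = 1.000 + 0.111 + 0.111 = 1.222; σ = √1.222 = 1.106 days.
Z = (21 − 20) / 1.106 = 0.905
P(T ≤ 21) = Φ(0.905) ≈ 0.817

0.817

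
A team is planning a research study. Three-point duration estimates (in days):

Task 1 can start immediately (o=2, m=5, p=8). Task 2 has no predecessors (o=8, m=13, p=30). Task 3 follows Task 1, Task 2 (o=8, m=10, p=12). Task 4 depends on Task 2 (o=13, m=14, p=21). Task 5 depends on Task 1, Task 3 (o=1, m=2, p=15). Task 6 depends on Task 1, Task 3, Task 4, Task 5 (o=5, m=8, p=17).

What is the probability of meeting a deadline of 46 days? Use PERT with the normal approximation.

te_Task 1 = (2 + 4·5 + 8)/6 = 30/6 = 5; σ²_Task 1 = ((8−2)/6)² = 1.000
te_Task 2 = (8 + 4·13 + 30)/6 = 90/6 = 15; σ²_Task 2 = ((30−8)/6)² = 13.444
te_Task 3 = (8 + 4·10 + 12)/6 = 60/6 = 10; σ²_Task 3 = ((12−8)/6)² = 0.444
te_Task 4 = (13 + 4·14 + 21)/6 = 90/6 = 15; σ²_Task 4 = ((21−13)/6)² = 1.778
te_Task 5 = (1 + 4·2 + 15)/6 = 24/6 = 4; σ²_Task 5 = ((15−1)/6)² = 5.444
te_Task 6 = (5 + 4·8 + 17)/6 = 54/6 = 9; σ²_Task 6 = ((17−5)/6)² = 4.000

Forward pass:
ES_Task 1 = 0; EF_Task 1 = 5
ES_Task 2 = 0; EF_Task 2 = 15
ES_Task 3 = max(EF_Task 1=5, EF_Task 2=15) = 15; EF_Task 3 = 15+10 = 25
ES_Task 4 = 15; EF_Task 4 = 15+15 = 30
ES_Task 5 = max(EF_Task 1=5, EF_Task 3=25) = 25; EF_Task 5 = 25+4 = 29
ES_Task 6 = max(EF_Task 1=5, EF_Task 3=25, EF_Task 4=30, EF_Task 5=29) = 30; EF_Task 6 = 30+9 = 39
Expected project duration μ = 39 days. Critical path: Task 2 → Task 4 → Task 6.

Variance along critical path = 13.444 + 1.778 + 4.000 = 19.222; σ = √19.222 = 4.384 days.
Z = (46 − 39) / 4.384 = 1.597
P(T ≤ 46) = Φ(1.597) ≈ 0.945

0.945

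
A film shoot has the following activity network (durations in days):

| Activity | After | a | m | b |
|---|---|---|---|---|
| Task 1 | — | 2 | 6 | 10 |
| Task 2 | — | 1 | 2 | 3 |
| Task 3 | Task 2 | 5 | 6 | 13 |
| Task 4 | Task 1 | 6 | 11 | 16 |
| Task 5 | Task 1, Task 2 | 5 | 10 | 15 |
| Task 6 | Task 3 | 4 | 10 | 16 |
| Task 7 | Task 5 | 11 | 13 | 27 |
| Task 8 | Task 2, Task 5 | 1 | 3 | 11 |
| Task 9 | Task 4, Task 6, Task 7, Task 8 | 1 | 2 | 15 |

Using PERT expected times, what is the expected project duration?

35 days

te_Task 1 = (2 + 4·6 + 10)/6 = 36/6 = 6
te_Task 2 = (1 + 4·2 + 3)/6 = 12/6 = 2
te_Task 3 = (5 + 4·6 + 13)/6 = 42/6 = 7
te_Task 4 = (6 + 4·11 + 16)/6 = 66/6 = 11
te_Task 5 = (5 + 4·10 + 15)/6 = 60/6 = 10
te_Task 6 = (4 + 4·10 + 16)/6 = 60/6 = 10
te_Task 7 = (11 + 4·13 + 27)/6 = 90/6 = 15
te_Task 8 = (1 + 4·3 + 11)/6 = 24/6 = 4
te_Task 9 = (1 + 4·2 + 15)/6 = 24/6 = 4

Forward pass:
ES_Task 1 = 0; EF_Task 1 = 6
ES_Task 2 = 0; EF_Task 2 = 2
ES_Task 3 = 2; EF_Task 3 = 2+7 = 9
ES_Task 4 = 6; EF_Task 4 = 6+11 = 17
ES_Task 5 = max(EF_Task 1=6, EF_Task 2=2) = 6; EF_Task 5 = 6+10 = 16
ES_Task 6 = 9; EF_Task 6 = 9+10 = 19
ES_Task 7 = 16; EF_Task 7 = 16+15 = 31
ES_Task 8 = max(EF_Task 2=2, EF_Task 5=16) = 16; EF_Task 8 = 16+4 = 20
ES_Task 9 = max(EF_Task 4=17, EF_Task 6=19, EF_Task 7=31, EF_Task 8=20) = 31; EF_Task 9 = 31+4 = 35
Expected project duration μ = 35 days. Critical path: Task 1 → Task 5 → Task 7 → Task 9.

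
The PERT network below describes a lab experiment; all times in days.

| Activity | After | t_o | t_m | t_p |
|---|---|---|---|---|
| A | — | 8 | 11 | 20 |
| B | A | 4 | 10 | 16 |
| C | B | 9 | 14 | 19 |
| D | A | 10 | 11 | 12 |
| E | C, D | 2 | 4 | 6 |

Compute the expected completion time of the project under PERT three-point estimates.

40 days

te_A = (8 + 4·11 + 20)/6 = 72/6 = 12
te_B = (4 + 4·10 + 16)/6 = 60/6 = 10
te_C = (9 + 4·14 + 19)/6 = 84/6 = 14
te_D = (10 + 4·11 + 12)/6 = 66/6 = 11
te_E = (2 + 4·4 + 6)/6 = 24/6 = 4

Forward pass:
ES_A = 0; EF_A = 12
ES_B = 12; EF_B = 12+10 = 22
ES_C = 22; EF_C = 22+14 = 36
ES_D = 12; EF_D = 12+11 = 23
ES_E = max(EF_C=36, EF_D=23) = 36; EF_E = 36+4 = 40
Expected project duration μ = 40 days. Critical path: A → B → C → E.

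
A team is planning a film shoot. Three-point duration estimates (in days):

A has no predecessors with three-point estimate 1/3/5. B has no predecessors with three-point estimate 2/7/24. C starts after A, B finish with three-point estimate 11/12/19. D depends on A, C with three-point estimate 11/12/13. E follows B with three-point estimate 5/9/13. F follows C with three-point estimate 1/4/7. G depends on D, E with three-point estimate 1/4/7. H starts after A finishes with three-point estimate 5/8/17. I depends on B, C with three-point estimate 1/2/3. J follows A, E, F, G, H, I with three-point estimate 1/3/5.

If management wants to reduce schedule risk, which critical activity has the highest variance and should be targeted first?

te_A = (1 + 4·3 + 5)/6 = 18/6 = 3; σ²_A = ((5−1)/6)² = 0.444
te_B = (2 + 4·7 + 24)/6 = 54/6 = 9; σ²_B = ((24−2)/6)² = 13.444
te_C = (11 + 4·12 + 19)/6 = 78/6 = 13; σ²_C = ((19−11)/6)² = 1.778
te_D = (11 + 4·12 + 13)/6 = 72/6 = 12; σ²_D = ((13−11)/6)² = 0.111
te_E = (5 + 4·9 + 13)/6 = 54/6 = 9; σ²_E = ((13−5)/6)² = 1.778
te_F = (1 + 4·4 + 7)/6 = 24/6 = 4; σ²_F = ((7−1)/6)² = 1.000
te_G = (1 + 4·4 + 7)/6 = 24/6 = 4; σ²_G = ((7−1)/6)² = 1.000
te_H = (5 + 4·8 + 17)/6 = 54/6 = 9; σ²_H = ((17−5)/6)² = 4.000
te_I = (1 + 4·2 + 3)/6 = 12/6 = 2; σ²_I = ((3−1)/6)² = 0.111
te_J = (1 + 4·3 + 5)/6 = 18/6 = 3; σ²_J = ((5−1)/6)² = 0.444

Forward pass:
ES_A = 0; EF_A = 3
ES_B = 0; EF_B = 9
ES_C = max(EF_A=3, EF_B=9) = 9; EF_C = 9+13 = 22
ES_D = max(EF_A=3, EF_C=22) = 22; EF_D = 22+12 = 34
ES_E = 9; EF_E = 9+9 = 18
ES_F = 22; EF_F = 22+4 = 26
ES_G = max(EF_D=34, EF_E=18) = 34; EF_G = 34+4 = 38
ES_H = 3; EF_H = 3+9 = 12
ES_I = max(EF_B=9, EF_C=22) = 22; EF_I = 22+2 = 24
ES_J = max(EF_A=3, EF_E=18, EF_F=26, EF_G=38, EF_H=12, EF_I=24) = 38; EF_J = 38+3 = 41
Expected project duration μ = 41 days. Critical path: B → C → D → G → J.

Variances on critical path: σ²_B=13.444, σ²_C=1.778, σ²_D=0.111, σ²_G=1.000, σ²_J=0.444.
Largest is σ²_B = 13.444.

B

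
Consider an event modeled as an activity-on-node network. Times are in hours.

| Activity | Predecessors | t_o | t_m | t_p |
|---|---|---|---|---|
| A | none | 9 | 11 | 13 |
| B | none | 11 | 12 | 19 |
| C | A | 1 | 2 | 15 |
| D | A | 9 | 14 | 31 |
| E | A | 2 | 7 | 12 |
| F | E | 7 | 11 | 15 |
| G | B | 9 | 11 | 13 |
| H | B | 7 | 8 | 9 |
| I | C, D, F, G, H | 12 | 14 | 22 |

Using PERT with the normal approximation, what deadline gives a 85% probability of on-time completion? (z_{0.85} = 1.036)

te_A = (9 + 4·11 + 13)/6 = 66/6 = 11; σ²_A = ((13−9)/6)² = 0.444
te_B = (11 + 4·12 + 19)/6 = 78/6 = 13; σ²_B = ((19−11)/6)² = 1.778
te_C = (1 + 4·2 + 15)/6 = 24/6 = 4; σ²_C = ((15−1)/6)² = 5.444
te_D = (9 + 4·14 + 31)/6 = 96/6 = 16; σ²_D = ((31−9)/6)² = 13.444
te_E = (2 + 4·7 + 12)/6 = 42/6 = 7; σ²_E = ((12−2)/6)² = 2.778
te_F = (7 + 4·11 + 15)/6 = 66/6 = 11; σ²_F = ((15−7)/6)² = 1.778
te_G = (9 + 4·11 + 13)/6 = 66/6 = 11; σ²_G = ((13−9)/6)² = 0.444
te_H = (7 + 4·8 + 9)/6 = 48/6 = 8; σ²_H = ((9−7)/6)² = 0.111
te_I = (12 + 4·14 + 22)/6 = 90/6 = 15; σ²_I = ((22−12)/6)² = 2.778

Forward pass:
ES_A = 0; EF_A = 11
ES_B = 0; EF_B = 13
ES_C = 11; EF_C = 11+4 = 15
ES_D = 11; EF_D = 11+16 = 27
ES_E = 11; EF_E = 11+7 = 18
ES_F = 18; EF_F = 18+11 = 29
ES_G = 13; EF_G = 13+11 = 24
ES_H = 13; EF_H = 13+8 = 21
ES_I = max(EF_C=15, EF_D=27, EF_F=29, EF_G=24, EF_H=21) = 29; EF_I = 29+15 = 44
Expected project duration μ = 44 hours. Critical path: A → E → F → I.

Variance along critical path = 0.444 + 2.778 + 1.778 + 2.778 = 7.778; σ = 2.789 hours.
D = μ + z·σ = 44 + 1.036·2.789 = 46.9 hours

46.9 hours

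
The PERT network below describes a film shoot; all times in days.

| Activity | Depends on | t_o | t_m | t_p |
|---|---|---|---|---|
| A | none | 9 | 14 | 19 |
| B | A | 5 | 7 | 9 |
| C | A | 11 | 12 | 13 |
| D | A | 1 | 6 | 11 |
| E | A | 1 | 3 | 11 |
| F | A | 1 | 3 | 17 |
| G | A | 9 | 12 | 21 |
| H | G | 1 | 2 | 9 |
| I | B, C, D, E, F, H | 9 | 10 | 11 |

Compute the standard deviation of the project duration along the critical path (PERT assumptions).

te_A = (9 + 4·14 + 19)/6 = 84/6 = 14; σ²_A = ((19−9)/6)² = 2.778
te_B = (5 + 4·7 + 9)/6 = 42/6 = 7; σ²_B = ((9−5)/6)² = 0.444
te_C = (11 + 4·12 + 13)/6 = 72/6 = 12; σ²_C = ((13−11)/6)² = 0.111
te_D = (1 + 4·6 + 11)/6 = 36/6 = 6; σ²_D = ((11−1)/6)² = 2.778
te_E = (1 + 4·3 + 11)/6 = 24/6 = 4; σ²_E = ((11−1)/6)² = 2.778
te_F = (1 + 4·3 + 17)/6 = 30/6 = 5; σ²_F = ((17−1)/6)² = 7.111
te_G = (9 + 4·12 + 21)/6 = 78/6 = 13; σ²_G = ((21−9)/6)² = 4.000
te_H = (1 + 4·2 + 9)/6 = 18/6 = 3; σ²_H = ((9−1)/6)² = 1.778
te_I = (9 + 4·10 + 11)/6 = 60/6 = 10; σ²_I = ((11−9)/6)² = 0.111

Forward pass:
ES_A = 0; EF_A = 14
ES_B = 14; EF_B = 14+7 = 21
ES_C = 14; EF_C = 14+12 = 26
ES_D = 14; EF_D = 14+6 = 20
ES_E = 14; EF_E = 14+4 = 18
ES_F = 14; EF_F = 14+5 = 19
ES_G = 14; EF_G = 14+13 = 27
ES_H = 27; EF_H = 27+3 = 30
ES_I = max(EF_B=21, EF_C=26, EF_D=20, EF_E=18, EF_F=19, EF_H=30) = 30; EF_I = 30+10 = 40
Expected project duration μ = 40 days. Critical path: A → G → H → I.

Variance along critical path = 2.778 + 4.000 + 1.778 + 0.111 = 8.667
σ = √8.667 = 2.944 days

2.94 days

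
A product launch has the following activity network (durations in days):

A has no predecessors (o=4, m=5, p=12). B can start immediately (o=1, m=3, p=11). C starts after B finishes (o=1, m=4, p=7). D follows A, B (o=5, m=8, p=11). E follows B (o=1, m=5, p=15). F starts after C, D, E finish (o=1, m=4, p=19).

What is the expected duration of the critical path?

20 days

te_A = (4 + 4·5 + 12)/6 = 36/6 = 6
te_B = (1 + 4·3 + 11)/6 = 24/6 = 4
te_C = (1 + 4·4 + 7)/6 = 24/6 = 4
te_D = (5 + 4·8 + 11)/6 = 48/6 = 8
te_E = (1 + 4·5 + 15)/6 = 36/6 = 6
te_F = (1 + 4·4 + 19)/6 = 36/6 = 6

Forward pass:
ES_A = 0; EF_A = 6
ES_B = 0; EF_B = 4
ES_C = 4; EF_C = 4+4 = 8
ES_D = max(EF_A=6, EF_B=4) = 6; EF_D = 6+8 = 14
ES_E = 4; EF_E = 4+6 = 10
ES_F = max(EF_C=8, EF_D=14, EF_E=10) = 14; EF_F = 14+6 = 20
Expected project duration μ = 20 days. Critical path: A → D → F.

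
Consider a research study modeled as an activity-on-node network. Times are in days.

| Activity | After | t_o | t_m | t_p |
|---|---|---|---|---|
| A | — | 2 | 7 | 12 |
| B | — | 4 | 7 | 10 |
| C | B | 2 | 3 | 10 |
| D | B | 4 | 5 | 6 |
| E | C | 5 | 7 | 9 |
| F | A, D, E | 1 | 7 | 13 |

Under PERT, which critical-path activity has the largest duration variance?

F

te_A = (2 + 4·7 + 12)/6 = 42/6 = 7; σ²_A = ((12−2)/6)² = 2.778
te_B = (4 + 4·7 + 10)/6 = 42/6 = 7; σ²_B = ((10−4)/6)² = 1.000
te_C = (2 + 4·3 + 10)/6 = 24/6 = 4; σ²_C = ((10−2)/6)² = 1.778
te_D = (4 + 4·5 + 6)/6 = 30/6 = 5; σ²_D = ((6−4)/6)² = 0.111
te_E = (5 + 4·7 + 9)/6 = 42/6 = 7; σ²_E = ((9−5)/6)² = 0.444
te_F = (1 + 4·7 + 13)/6 = 42/6 = 7; σ²_F = ((13−1)/6)² = 4.000

Forward pass:
ES_A = 0; EF_A = 7
ES_B = 0; EF_B = 7
ES_C = 7; EF_C = 7+4 = 11
ES_D = 7; EF_D = 7+5 = 12
ES_E = 11; EF_E = 11+7 = 18
ES_F = max(EF_A=7, EF_D=12, EF_E=18) = 18; EF_F = 18+7 = 25
Expected project duration μ = 25 days. Critical path: B → C → E → F.

Variances on critical path: σ²_B=1.000, σ²_C=1.778, σ²_E=0.444, σ²_F=4.000.
Largest is σ²_F = 4.000.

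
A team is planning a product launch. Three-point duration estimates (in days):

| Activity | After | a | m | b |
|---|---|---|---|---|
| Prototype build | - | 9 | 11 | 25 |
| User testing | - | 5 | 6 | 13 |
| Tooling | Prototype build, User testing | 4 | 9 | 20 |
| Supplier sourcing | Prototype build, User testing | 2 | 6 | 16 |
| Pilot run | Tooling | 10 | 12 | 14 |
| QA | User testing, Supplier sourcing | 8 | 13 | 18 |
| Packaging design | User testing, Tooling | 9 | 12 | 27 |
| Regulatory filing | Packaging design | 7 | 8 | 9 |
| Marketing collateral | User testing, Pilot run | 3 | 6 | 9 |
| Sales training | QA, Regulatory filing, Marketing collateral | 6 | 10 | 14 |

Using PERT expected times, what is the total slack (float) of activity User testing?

te_Prototype build = (9 + 4·11 + 25)/6 = 78/6 = 13
te_User testing = (5 + 4·6 + 13)/6 = 42/6 = 7
te_Tooling = (4 + 4·9 + 20)/6 = 60/6 = 10
te_Supplier sourcing = (2 + 4·6 + 16)/6 = 42/6 = 7
te_Pilot run = (10 + 4·12 + 14)/6 = 72/6 = 12
te_QA = (8 + 4·13 + 18)/6 = 78/6 = 13
te_Packaging design = (9 + 4·12 + 27)/6 = 84/6 = 14
te_Regulatory filing = (7 + 4·8 + 9)/6 = 48/6 = 8
te_Marketing collateral = (3 + 4·6 + 9)/6 = 36/6 = 6
te_Sales training = (6 + 4·10 + 14)/6 = 60/6 = 10

Forward pass:
ES_Prototype build = 0; EF_Prototype build = 13
ES_User testing = 0; EF_User testing = 7
ES_Tooling = max(EF_Prototype build=13, EF_User testing=7) = 13; EF_Tooling = 13+10 = 23
ES_Supplier sourcing = max(EF_Prototype build=13, EF_User testing=7) = 13; EF_Supplier sourcing = 13+7 = 20
ES_Pilot run = 23; EF_Pilot run = 23+12 = 35
ES_QA = max(EF_User testing=7, EF_Supplier sourcing=20) = 20; EF_QA = 20+13 = 33
ES_Packaging design = max(EF_User testing=7, EF_Tooling=23) = 23; EF_Packaging design = 23+14 = 37
ES_Regulatory filing = 37; EF_Regulatory filing = 37+8 = 45
ES_Marketing collateral = max(EF_User testing=7, EF_Pilot run=35) = 35; EF_Marketing collateral = 35+6 = 41
ES_Sales training = max(EF_QA=33, EF_Regulatory filing=45, EF_Marketing collateral=41) = 45; EF_Sales training = 45+10 = 55
Expected project duration μ = 55 days. Critical path: Prototype build → Tooling → Packaging design → Regulatory filing → Sales training.

Backward pass:
LF_Sales training = 55; LS_Sales training = 55−10 = 45
LF_Marketing collateral = LS_Sales training = 45; LS_Marketing collateral = 45−6 = 39
LF_Regulatory filing = LS_Sales training = 45; LS_Regulatory filing = 45−8 = 37
LF_Packaging design = LS_Regulatory filing = 37; LS_Packaging design = 37−14 = 23
LF_QA = LS_Sales training = 45; LS_QA = 45−13 = 32
LF_Pilot run = LS_Marketing collateral = 39; LS_Pilot run = 39−12 = 27
LF_Supplier sourcing = LS_QA = 32; LS_Supplier sourcing = 32−7 = 25
LF_Tooling = min(LS_Pilot run=27, LS_Packaging design=23) = 23; LS_Tooling = 23−10 = 13
LF_User testing = min(LS_Tooling=13, LS_Supplier sourcing=25, LS_QA=32, LS_Packaging design=23, LS_Marketing collateral=39) = 13; LS_User testing = 13−7 = 6
LF_Prototype build = min(LS_Tooling=13, LS_Supplier sourcing=25) = 13; LS_Prototype build = 13−13 = 0
Slack_User testing = LS_User testing − ES_User testing = 6 − 0 = 6

6 days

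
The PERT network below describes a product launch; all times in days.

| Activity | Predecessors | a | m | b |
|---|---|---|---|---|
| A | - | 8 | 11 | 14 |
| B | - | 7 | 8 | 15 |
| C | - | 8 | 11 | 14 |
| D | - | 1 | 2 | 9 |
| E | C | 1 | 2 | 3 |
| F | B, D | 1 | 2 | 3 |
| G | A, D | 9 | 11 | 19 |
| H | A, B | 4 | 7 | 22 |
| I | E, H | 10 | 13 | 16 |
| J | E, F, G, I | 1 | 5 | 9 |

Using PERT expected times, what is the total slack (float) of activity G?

te_A = (8 + 4·11 + 14)/6 = 66/6 = 11
te_B = (7 + 4·8 + 15)/6 = 54/6 = 9
te_C = (8 + 4·11 + 14)/6 = 66/6 = 11
te_D = (1 + 4·2 + 9)/6 = 18/6 = 3
te_E = (1 + 4·2 + 3)/6 = 12/6 = 2
te_F = (1 + 4·2 + 3)/6 = 12/6 = 2
te_G = (9 + 4·11 + 19)/6 = 72/6 = 12
te_H = (4 + 4·7 + 22)/6 = 54/6 = 9
te_I = (10 + 4·13 + 16)/6 = 78/6 = 13
te_J = (1 + 4·5 + 9)/6 = 30/6 = 5

Forward pass:
ES_A = 0; EF_A = 11
ES_B = 0; EF_B = 9
ES_C = 0; EF_C = 11
ES_D = 0; EF_D = 3
ES_E = 11; EF_E = 11+2 = 13
ES_F = max(EF_B=9, EF_D=3) = 9; EF_F = 9+2 = 11
ES_G = max(EF_A=11, EF_D=3) = 11; EF_G = 11+12 = 23
ES_H = max(EF_A=11, EF_B=9) = 11; EF_H = 11+9 = 20
ES_I = max(EF_E=13, EF_H=20) = 20; EF_I = 20+13 = 33
ES_J = max(EF_E=13, EF_F=11, EF_G=23, EF_I=33) = 33; EF_J = 33+5 = 38
Expected project duration μ = 38 days. Critical path: A → H → I → J.

Backward pass:
LF_J = 38; LS_J = 38−5 = 33
LF_I = LS_J = 33; LS_I = 33−13 = 20
LF_H = LS_I = 20; LS_H = 20−9 = 11
LF_G = LS_J = 33; LS_G = 33−12 = 21
LF_F = LS_J = 33; LS_F = 33−2 = 31
LF_E = min(LS_I=20, LS_J=33) = 20; LS_E = 20−2 = 18
LF_D = min(LS_F=31, LS_G=21) = 21; LS_D = 21−3 = 18
LF_C = LS_E = 18; LS_C = 18−11 = 7
LF_B = min(LS_F=31, LS_H=11) = 11; LS_B = 11−9 = 2
LF_A = min(LS_G=21, LS_H=11) = 11; LS_A = 11−11 = 0
Slack_G = LS_G − ES_G = 21 − 11 = 10

10 days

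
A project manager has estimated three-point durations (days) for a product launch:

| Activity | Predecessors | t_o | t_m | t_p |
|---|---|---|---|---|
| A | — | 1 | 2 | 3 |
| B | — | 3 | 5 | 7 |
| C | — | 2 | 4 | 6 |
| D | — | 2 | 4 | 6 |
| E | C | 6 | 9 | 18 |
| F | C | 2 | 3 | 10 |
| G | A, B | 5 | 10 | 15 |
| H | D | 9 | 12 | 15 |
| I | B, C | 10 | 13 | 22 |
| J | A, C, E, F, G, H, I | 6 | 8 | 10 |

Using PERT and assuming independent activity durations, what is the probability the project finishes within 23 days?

0.035

te_A = (1 + 4·2 + 3)/6 = 12/6 = 2; σ²_A = ((3−1)/6)² = 0.111
te_B = (3 + 4·5 + 7)/6 = 30/6 = 5; σ²_B = ((7−3)/6)² = 0.444
te_C = (2 + 4·4 + 6)/6 = 24/6 = 4; σ²_C = ((6−2)/6)² = 0.444
te_D = (2 + 4·4 + 6)/6 = 24/6 = 4; σ²_D = ((6−2)/6)² = 0.444
te_E = (6 + 4·9 + 18)/6 = 60/6 = 10; σ²_E = ((18−6)/6)² = 4.000
te_F = (2 + 4·3 + 10)/6 = 24/6 = 4; σ²_F = ((10−2)/6)² = 1.778
te_G = (5 + 4·10 + 15)/6 = 60/6 = 10; σ²_G = ((15−5)/6)² = 2.778
te_H = (9 + 4·12 + 15)/6 = 72/6 = 12; σ²_H = ((15−9)/6)² = 1.000
te_I = (10 + 4·13 + 22)/6 = 84/6 = 14; σ²_I = ((22−10)/6)² = 4.000
te_J = (6 + 4·8 + 10)/6 = 48/6 = 8; σ²_J = ((10−6)/6)² = 0.444

Forward pass:
ES_A = 0; EF_A = 2
ES_B = 0; EF_B = 5
ES_C = 0; EF_C = 4
ES_D = 0; EF_D = 4
ES_E = 4; EF_E = 4+10 = 14
ES_F = 4; EF_F = 4+4 = 8
ES_G = max(EF_A=2, EF_B=5) = 5; EF_G = 5+10 = 15
ES_H = 4; EF_H = 4+12 = 16
ES_I = max(EF_B=5, EF_C=4) = 5; EF_I = 5+14 = 19
ES_J = max(EF_A=2, EF_C=4, EF_E=14, EF_F=8, EF_G=15, EF_H=16, EF_I=19) = 19; EF_J = 19+8 = 27
Expected project duration μ = 27 days. Critical path: B → I → J.

Variance along critical path = 0.444 + 4.000 + 0.444 = 4.889; σ = √4.889 = 2.211 days.
Z = (23 − 27) / 2.211 = -1.809
P(T ≤ 23) = Φ(-1.809) ≈ 0.035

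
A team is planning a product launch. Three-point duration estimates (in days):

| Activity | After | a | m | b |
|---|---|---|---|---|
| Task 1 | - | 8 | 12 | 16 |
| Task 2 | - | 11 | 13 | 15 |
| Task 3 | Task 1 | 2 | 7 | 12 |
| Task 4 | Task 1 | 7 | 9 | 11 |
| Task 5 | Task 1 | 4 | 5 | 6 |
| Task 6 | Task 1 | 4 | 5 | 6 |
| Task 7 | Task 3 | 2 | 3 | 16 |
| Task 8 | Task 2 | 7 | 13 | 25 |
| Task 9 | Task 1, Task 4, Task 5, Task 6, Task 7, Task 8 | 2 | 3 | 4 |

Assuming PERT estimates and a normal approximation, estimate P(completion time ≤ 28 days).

te_Task 1 = (8 + 4·12 + 16)/6 = 72/6 = 12; σ²_Task 1 = ((16−8)/6)² = 1.778
te_Task 2 = (11 + 4·13 + 15)/6 = 78/6 = 13; σ²_Task 2 = ((15−11)/6)² = 0.444
te_Task 3 = (2 + 4·7 + 12)/6 = 42/6 = 7; σ²_Task 3 = ((12−2)/6)² = 2.778
te_Task 4 = (7 + 4·9 + 11)/6 = 54/6 = 9; σ²_Task 4 = ((11−7)/6)² = 0.444
te_Task 5 = (4 + 4·5 + 6)/6 = 30/6 = 5; σ²_Task 5 = ((6−4)/6)² = 0.111
te_Task 6 = (4 + 4·5 + 6)/6 = 30/6 = 5; σ²_Task 6 = ((6−4)/6)² = 0.111
te_Task 7 = (2 + 4·3 + 16)/6 = 30/6 = 5; σ²_Task 7 = ((16−2)/6)² = 5.444
te_Task 8 = (7 + 4·13 + 25)/6 = 84/6 = 14; σ²_Task 8 = ((25−7)/6)² = 9.000
te_Task 9 = (2 + 4·3 + 4)/6 = 18/6 = 3; σ²_Task 9 = ((4−2)/6)² = 0.111

Forward pass:
ES_Task 1 = 0; EF_Task 1 = 12
ES_Task 2 = 0; EF_Task 2 = 13
ES_Task 3 = 12; EF_Task 3 = 12+7 = 19
ES_Task 4 = 12; EF_Task 4 = 12+9 = 21
ES_Task 5 = 12; EF_Task 5 = 12+5 = 17
ES_Task 6 = 12; EF_Task 6 = 12+5 = 17
ES_Task 7 = 19; EF_Task 7 = 19+5 = 24
ES_Task 8 = 13; EF_Task 8 = 13+14 = 27
ES_Task 9 = max(EF_Task 1=12, EF_Task 4=21, EF_Task 5=17, EF_Task 6=17, EF_Task 7=24, EF_Task 8=27) = 27; EF_Task 9 = 27+3 = 30
Expected project duration μ = 30 days. Critical path: Task 2 → Task 8 → Task 9.

Variance along critical path = 0.444 + 9.000 + 0.111 = 9.556; σ = √9.556 = 3.091 days.
Z = (28 − 30) / 3.091 = -0.647
P(T ≤ 28) = Φ(-0.647) ≈ 0.259

0.259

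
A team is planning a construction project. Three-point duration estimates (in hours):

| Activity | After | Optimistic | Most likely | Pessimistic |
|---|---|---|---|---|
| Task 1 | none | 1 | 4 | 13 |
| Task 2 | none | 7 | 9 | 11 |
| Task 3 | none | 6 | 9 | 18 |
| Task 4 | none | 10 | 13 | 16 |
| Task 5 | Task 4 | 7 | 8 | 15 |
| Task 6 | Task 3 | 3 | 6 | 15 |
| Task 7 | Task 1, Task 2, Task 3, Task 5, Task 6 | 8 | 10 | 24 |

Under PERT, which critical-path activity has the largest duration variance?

te_Task 1 = (1 + 4·4 + 13)/6 = 30/6 = 5; σ²_Task 1 = ((13−1)/6)² = 4.000
te_Task 2 = (7 + 4·9 + 11)/6 = 54/6 = 9; σ²_Task 2 = ((11−7)/6)² = 0.444
te_Task 3 = (6 + 4·9 + 18)/6 = 60/6 = 10; σ²_Task 3 = ((18−6)/6)² = 4.000
te_Task 4 = (10 + 4·13 + 16)/6 = 78/6 = 13; σ²_Task 4 = ((16−10)/6)² = 1.000
te_Task 5 = (7 + 4·8 + 15)/6 = 54/6 = 9; σ²_Task 5 = ((15−7)/6)² = 1.778
te_Task 6 = (3 + 4·6 + 15)/6 = 42/6 = 7; σ²_Task 6 = ((15−3)/6)² = 4.000
te_Task 7 = (8 + 4·10 + 24)/6 = 72/6 = 12; σ²_Task 7 = ((24−8)/6)² = 7.111

Forward pass:
ES_Task 1 = 0; EF_Task 1 = 5
ES_Task 2 = 0; EF_Task 2 = 9
ES_Task 3 = 0; EF_Task 3 = 10
ES_Task 4 = 0; EF_Task 4 = 13
ES_Task 5 = 13; EF_Task 5 = 13+9 = 22
ES_Task 6 = 10; EF_Task 6 = 10+7 = 17
ES_Task 7 = max(EF_Task 1=5, EF_Task 2=9, EF_Task 3=10, EF_Task 5=22, EF_Task 6=17) = 22; EF_Task 7 = 22+12 = 34
Expected project duration μ = 34 hours. Critical path: Task 4 → Task 5 → Task 7.

Variances on critical path: σ²_Task 4=1.000, σ²_Task 5=1.778, σ²_Task 7=7.111.
Largest is σ²_Task 7 = 7.111.

Task 7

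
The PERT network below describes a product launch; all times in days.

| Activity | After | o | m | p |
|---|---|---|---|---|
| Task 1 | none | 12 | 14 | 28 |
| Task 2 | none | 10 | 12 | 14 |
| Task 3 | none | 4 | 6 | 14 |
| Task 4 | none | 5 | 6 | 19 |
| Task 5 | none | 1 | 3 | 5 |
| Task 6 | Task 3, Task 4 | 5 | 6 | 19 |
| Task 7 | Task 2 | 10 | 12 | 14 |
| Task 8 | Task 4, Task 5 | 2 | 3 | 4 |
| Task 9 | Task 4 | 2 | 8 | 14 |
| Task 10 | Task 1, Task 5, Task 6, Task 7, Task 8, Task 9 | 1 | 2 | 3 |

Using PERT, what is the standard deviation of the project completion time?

1.00 days

te_Task 1 = (12 + 4·14 + 28)/6 = 96/6 = 16; σ²_Task 1 = ((28−12)/6)² = 7.111
te_Task 2 = (10 + 4·12 + 14)/6 = 72/6 = 12; σ²_Task 2 = ((14−10)/6)² = 0.444
te_Task 3 = (4 + 4·6 + 14)/6 = 42/6 = 7; σ²_Task 3 = ((14−4)/6)² = 2.778
te_Task 4 = (5 + 4·6 + 19)/6 = 48/6 = 8; σ²_Task 4 = ((19−5)/6)² = 5.444
te_Task 5 = (1 + 4·3 + 5)/6 = 18/6 = 3; σ²_Task 5 = ((5−1)/6)² = 0.444
te_Task 6 = (5 + 4·6 + 19)/6 = 48/6 = 8; σ²_Task 6 = ((19−5)/6)² = 5.444
te_Task 7 = (10 + 4·12 + 14)/6 = 72/6 = 12; σ²_Task 7 = ((14−10)/6)² = 0.444
te_Task 8 = (2 + 4·3 + 4)/6 = 18/6 = 3; σ²_Task 8 = ((4−2)/6)² = 0.111
te_Task 9 = (2 + 4·8 + 14)/6 = 48/6 = 8; σ²_Task 9 = ((14−2)/6)² = 4.000
te_Task 10 = (1 + 4·2 + 3)/6 = 12/6 = 2; σ²_Task 10 = ((3−1)/6)² = 0.111

Forward pass:
ES_Task 1 = 0; EF_Task 1 = 16
ES_Task 2 = 0; EF_Task 2 = 12
ES_Task 3 = 0; EF_Task 3 = 7
ES_Task 4 = 0; EF_Task 4 = 8
ES_Task 5 = 0; EF_Task 5 = 3
ES_Task 6 = max(EF_Task 3=7, EF_Task 4=8) = 8; EF_Task 6 = 8+8 = 16
ES_Task 7 = 12; EF_Task 7 = 12+12 = 24
ES_Task 8 = max(EF_Task 4=8, EF_Task 5=3) = 8; EF_Task 8 = 8+3 = 11
ES_Task 9 = 8; EF_Task 9 = 8+8 = 16
ES_Task 10 = max(EF_Task 1=16, EF_Task 5=3, EF_Task 6=16, EF_Task 7=24, EF_Task 8=11, EF_Task 9=16) = 24; EF_Task 10 = 24+2 = 26
Expected project duration μ = 26 days. Critical path: Task 2 → Task 7 → Task 10.

Variance along critical path = 0.444 + 0.444 + 0.111 = 1.000
σ = √1.000 = 1.000 days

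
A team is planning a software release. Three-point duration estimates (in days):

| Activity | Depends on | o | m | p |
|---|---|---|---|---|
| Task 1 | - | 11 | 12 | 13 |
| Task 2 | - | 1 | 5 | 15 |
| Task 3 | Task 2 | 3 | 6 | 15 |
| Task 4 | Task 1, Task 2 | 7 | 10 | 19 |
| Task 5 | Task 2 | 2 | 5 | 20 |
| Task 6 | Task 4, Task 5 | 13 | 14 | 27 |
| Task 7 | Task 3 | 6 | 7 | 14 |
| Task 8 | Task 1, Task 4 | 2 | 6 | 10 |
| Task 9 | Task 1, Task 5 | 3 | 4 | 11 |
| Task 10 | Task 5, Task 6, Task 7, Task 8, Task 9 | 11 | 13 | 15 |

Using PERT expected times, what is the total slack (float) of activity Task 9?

21 days

te_Task 1 = (11 + 4·12 + 13)/6 = 72/6 = 12
te_Task 2 = (1 + 4·5 + 15)/6 = 36/6 = 6
te_Task 3 = (3 + 4·6 + 15)/6 = 42/6 = 7
te_Task 4 = (7 + 4·10 + 19)/6 = 66/6 = 11
te_Task 5 = (2 + 4·5 + 20)/6 = 42/6 = 7
te_Task 6 = (13 + 4·14 + 27)/6 = 96/6 = 16
te_Task 7 = (6 + 4·7 + 14)/6 = 48/6 = 8
te_Task 8 = (2 + 4·6 + 10)/6 = 36/6 = 6
te_Task 9 = (3 + 4·4 + 11)/6 = 30/6 = 5
te_Task 10 = (11 + 4·13 + 15)/6 = 78/6 = 13

Forward pass:
ES_Task 1 = 0; EF_Task 1 = 12
ES_Task 2 = 0; EF_Task 2 = 6
ES_Task 3 = 6; EF_Task 3 = 6+7 = 13
ES_Task 4 = max(EF_Task 1=12, EF_Task 2=6) = 12; EF_Task 4 = 12+11 = 23
ES_Task 5 = 6; EF_Task 5 = 6+7 = 13
ES_Task 6 = max(EF_Task 4=23, EF_Task 5=13) = 23; EF_Task 6 = 23+16 = 39
ES_Task 7 = 13; EF_Task 7 = 13+8 = 21
ES_Task 8 = max(EF_Task 1=12, EF_Task 4=23) = 23; EF_Task 8 = 23+6 = 29
ES_Task 9 = max(EF_Task 1=12, EF_Task 5=13) = 13; EF_Task 9 = 13+5 = 18
ES_Task 10 = max(EF_Task 5=13, EF_Task 6=39, EF_Task 7=21, EF_Task 8=29, EF_Task 9=18) = 39; EF_Task 10 = 39+13 = 52
Expected project duration μ = 52 days. Critical path: Task 1 → Task 4 → Task 6 → Task 10.

Backward pass:
LF_Task 10 = 52; LS_Task 10 = 52−13 = 39
LF_Task 9 = LS_Task 10 = 39; LS_Task 9 = 39−5 = 34
LF_Task 8 = LS_Task 10 = 39; LS_Task 8 = 39−6 = 33
LF_Task 7 = LS_Task 10 = 39; LS_Task 7 = 39−8 = 31
LF_Task 6 = LS_Task 10 = 39; LS_Task 6 = 39−16 = 23
LF_Task 5 = min(LS_Task 6=23, LS_Task 9=34, LS_Task 10=39) = 23; LS_Task 5 = 23−7 = 16
LF_Task 4 = min(LS_Task 6=23, LS_Task 8=33) = 23; LS_Task 4 = 23−11 = 12
LF_Task 3 = LS_Task 7 = 31; LS_Task 3 = 31−7 = 24
LF_Task 2 = min(LS_Task 3=24, LS_Task 4=12, LS_Task 5=16) = 12; LS_Task 2 = 12−6 = 6
LF_Task 1 = min(LS_Task 4=12, LS_Task 8=33, LS_Task 9=34) = 12; LS_Task 1 = 12−12 = 0
Slack_Task 9 = LS_Task 9 − ES_Task 9 = 34 − 13 = 21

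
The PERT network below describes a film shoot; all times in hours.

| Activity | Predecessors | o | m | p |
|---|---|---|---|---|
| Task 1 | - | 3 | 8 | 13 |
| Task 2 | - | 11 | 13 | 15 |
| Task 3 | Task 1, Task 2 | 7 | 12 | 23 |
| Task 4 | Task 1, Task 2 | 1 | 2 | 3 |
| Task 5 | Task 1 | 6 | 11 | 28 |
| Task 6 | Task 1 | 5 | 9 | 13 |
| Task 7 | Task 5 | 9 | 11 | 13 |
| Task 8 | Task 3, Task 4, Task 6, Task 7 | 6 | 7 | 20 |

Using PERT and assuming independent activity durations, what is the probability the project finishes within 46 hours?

te_Task 1 = (3 + 4·8 + 13)/6 = 48/6 = 8; σ²_Task 1 = ((13−3)/6)² = 2.778
te_Task 2 = (11 + 4·13 + 15)/6 = 78/6 = 13; σ²_Task 2 = ((15−11)/6)² = 0.444
te_Task 3 = (7 + 4·12 + 23)/6 = 78/6 = 13; σ²_Task 3 = ((23−7)/6)² = 7.111
te_Task 4 = (1 + 4·2 + 3)/6 = 12/6 = 2; σ²_Task 4 = ((3−1)/6)² = 0.111
te_Task 5 = (6 + 4·11 + 28)/6 = 78/6 = 13; σ²_Task 5 = ((28−6)/6)² = 13.444
te_Task 6 = (5 + 4·9 + 13)/6 = 54/6 = 9; σ²_Task 6 = ((13−5)/6)² = 1.778
te_Task 7 = (9 + 4·11 + 13)/6 = 66/6 = 11; σ²_Task 7 = ((13−9)/6)² = 0.444
te_Task 8 = (6 + 4·7 + 20)/6 = 54/6 = 9; σ²_Task 8 = ((20−6)/6)² = 5.444

Forward pass:
ES_Task 1 = 0; EF_Task 1 = 8
ES_Task 2 = 0; EF_Task 2 = 13
ES_Task 3 = max(EF_Task 1=8, EF_Task 2=13) = 13; EF_Task 3 = 13+13 = 26
ES_Task 4 = max(EF_Task 1=8, EF_Task 2=13) = 13; EF_Task 4 = 13+2 = 15
ES_Task 5 = 8; EF_Task 5 = 8+13 = 21
ES_Task 6 = 8; EF_Task 6 = 8+9 = 17
ES_Task 7 = 21; EF_Task 7 = 21+11 = 32
ES_Task 8 = max(EF_Task 3=26, EF_Task 4=15, EF_Task 6=17, EF_Task 7=32) = 32; EF_Task 8 = 32+9 = 41
Expected project duration μ = 41 hours. Critical path: Task 1 → Task 5 → Task 7 → Task 8.

Variance along critical path = 2.778 + 13.444 + 0.444 + 5.444 = 22.111; σ = √22.111 = 4.702 hours.
Z = (46 − 41) / 4.702 = 1.063
P(T ≤ 46) = Φ(1.063) ≈ 0.856

0.856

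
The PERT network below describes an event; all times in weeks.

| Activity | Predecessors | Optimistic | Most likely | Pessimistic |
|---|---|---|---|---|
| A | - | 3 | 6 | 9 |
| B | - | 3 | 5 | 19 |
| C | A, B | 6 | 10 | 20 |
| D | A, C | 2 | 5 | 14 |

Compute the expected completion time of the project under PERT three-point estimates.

24 weeks

te_A = (3 + 4·6 + 9)/6 = 36/6 = 6
te_B = (3 + 4·5 + 19)/6 = 42/6 = 7
te_C = (6 + 4·10 + 20)/6 = 66/6 = 11
te_D = (2 + 4·5 + 14)/6 = 36/6 = 6

Forward pass:
ES_A = 0; EF_A = 6
ES_B = 0; EF_B = 7
ES_C = max(EF_A=6, EF_B=7) = 7; EF_C = 7+11 = 18
ES_D = max(EF_A=6, EF_C=18) = 18; EF_D = 18+6 = 24
Expected project duration μ = 24 weeks. Critical path: B → C → D.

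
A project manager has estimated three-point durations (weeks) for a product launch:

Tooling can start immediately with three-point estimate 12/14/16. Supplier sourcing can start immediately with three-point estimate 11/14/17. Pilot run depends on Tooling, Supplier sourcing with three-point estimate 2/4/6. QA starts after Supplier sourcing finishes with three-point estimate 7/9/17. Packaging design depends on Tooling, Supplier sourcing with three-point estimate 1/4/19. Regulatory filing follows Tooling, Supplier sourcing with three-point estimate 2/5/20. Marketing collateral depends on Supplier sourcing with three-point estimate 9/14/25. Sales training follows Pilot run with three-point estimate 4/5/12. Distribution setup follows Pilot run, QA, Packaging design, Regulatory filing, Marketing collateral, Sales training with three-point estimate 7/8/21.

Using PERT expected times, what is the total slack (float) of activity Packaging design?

te_Tooling = (12 + 4·14 + 16)/6 = 84/6 = 14
te_Supplier sourcing = (11 + 4·14 + 17)/6 = 84/6 = 14
te_Pilot run = (2 + 4·4 + 6)/6 = 24/6 = 4
te_QA = (7 + 4·9 + 17)/6 = 60/6 = 10
te_Packaging design = (1 + 4·4 + 19)/6 = 36/6 = 6
te_Regulatory filing = (2 + 4·5 + 20)/6 = 42/6 = 7
te_Marketing collateral = (9 + 4·14 + 25)/6 = 90/6 = 15
te_Sales training = (4 + 4·5 + 12)/6 = 36/6 = 6
te_Distribution setup = (7 + 4·8 + 21)/6 = 60/6 = 10

Forward pass:
ES_Tooling = 0; EF_Tooling = 14
ES_Supplier sourcing = 0; EF_Supplier sourcing = 14
ES_Pilot run = max(EF_Tooling=14, EF_Supplier sourcing=14) = 14; EF_Pilot run = 14+4 = 18
ES_QA = 14; EF_QA = 14+10 = 24
ES_Packaging design = max(EF_Tooling=14, EF_Supplier sourcing=14) = 14; EF_Packaging design = 14+6 = 20
ES_Regulatory filing = max(EF_Tooling=14, EF_Supplier sourcing=14) = 14; EF_Regulatory filing = 14+7 = 21
ES_Marketing collateral = 14; EF_Marketing collateral = 14+15 = 29
ES_Sales training = 18; EF_Sales training = 18+6 = 24
ES_Distribution setup = max(EF_Pilot run=18, EF_QA=24, EF_Packaging design=20, EF_Regulatory filing=21, EF_Marketing collateral=29, EF_Sales training=24) = 29; EF_Distribution setup = 29+10 = 39
Expected project duration μ = 39 weeks. Critical path: Supplier sourcing → Marketing collateral → Distribution setup.

Backward pass:
LF_Distribution setup = 39; LS_Distribution setup = 39−10 = 29
LF_Sales training = LS_Distribution setup = 29; LS_Sales training = 29−6 = 23
LF_Marketing collateral = LS_Distribution setup = 29; LS_Marketing collateral = 29−15 = 14
LF_Regulatory filing = LS_Distribution setup = 29; LS_Regulatory filing = 29−7 = 22
LF_Packaging design = LS_Distribution setup = 29; LS_Packaging design = 29−6 = 23
LF_QA = LS_Distribution setup = 29; LS_QA = 29−10 = 19
LF_Pilot run = min(LS_Sales training=23, LS_Distribution setup=29) = 23; LS_Pilot run = 23−4 = 19
LF_Supplier sourcing = min(LS_Pilot run=19, LS_QA=19, LS_Packaging design=23, LS_Regulatory filing=22, LS_Marketing collateral=14) = 14; LS_Supplier sourcing = 14−14 = 0
LF_Tooling = min(LS_Pilot run=19, LS_Packaging design=23, LS_Regulatory filing=22) = 19; LS_Tooling = 19−14 = 5
Slack_Packaging design = LS_Packaging design − ES_Packaging design = 23 − 14 = 9

9 weeks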